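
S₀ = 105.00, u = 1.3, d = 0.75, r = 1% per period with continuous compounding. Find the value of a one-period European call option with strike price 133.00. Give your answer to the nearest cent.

Risk-neutral probability p = (e^0.01 − 0.75)/(1.3 − 0.75) = 0.2601/0.5500 = 0.4728
Terminal stock prices: S_u = 136.5, S_d = 78.75
Terminal payoffs (S − K): max(3.5, 0) = 3.5, max(-54.25, 0) = 0
Node 0 (S = 105): V_0 = e^(−0.01)·[0.4728·3.5000 + 0.5272·0.0000] = 1.6384

1.64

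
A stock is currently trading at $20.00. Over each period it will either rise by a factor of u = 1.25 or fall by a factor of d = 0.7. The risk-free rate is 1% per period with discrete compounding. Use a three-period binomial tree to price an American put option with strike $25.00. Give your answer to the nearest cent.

$6.98

Risk-neutral probability p = (1 + 0.01 − 0.7)/(1.25 − 0.7) = 0.3100/0.5500 = 0.5636
Terminal stock prices: S_uuu = 39.06, S_uud = 21.88, S_udd = 12.25, S_ddd = 6.86
Terminal payoffs (K − S): max(-14.06, 0) = 0, max(3.125, 0) = 3.125, max(12.75, 0) = 12.75, max(18.14, 0) = 18.14
Node uu (S = 31.25): continuation = 1/1.01·[0.5636·0.0000 + 0.4364·3.1250] = 1.3501; exercise value = 0.0000 ≤ continuation, so V_uu = 1.3501
Node ud (S = 17.5): continuation = 1/1.01·[0.5636·3.1250 + 0.4364·12.7500] = 7.2525; exercise value = 7.5000 > continuation, so V_ud = 7.5000 (exercise)
Node dd (S = 9.8): continuation = 1/1.01·[0.5636·12.7500 + 0.4364·18.1400] = 14.9525; exercise value = 15.2000 > continuation, so V_dd = 15.2000 (exercise)
Node u (S = 25): continuation = 1/1.01·[0.5636·1.3501 + 0.4364·7.5000] = 3.9938; exercise value = 0.0000 ≤ continuation, so V_u = 3.9938
Node d (S = 14): continuation = 1/1.01·[0.5636·7.5000 + 0.4364·15.2000] = 10.7525; exercise value = 11.0000 > continuation, so V_d = 11.0000 (exercise)
Node 0 (S = 20): continuation = 1/1.01·[0.5636·3.9938 + 0.4364·11.0000] = 6.9812; exercise value = 5.0000 ≤ continuation, so V_0 = 6.9812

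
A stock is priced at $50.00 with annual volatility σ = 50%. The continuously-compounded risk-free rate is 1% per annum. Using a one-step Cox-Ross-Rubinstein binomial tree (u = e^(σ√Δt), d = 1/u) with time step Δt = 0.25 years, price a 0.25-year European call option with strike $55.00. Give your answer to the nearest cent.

$4.06

CRR parameters: u = e^(σ√Δt) = e^(0.5·√0.25) = 1.2840, d = 1/u = 0.7788
Per-period rate: rΔt = 0.01·0.25 = 0.0025, so R = e^0.0025 = 1.0025
Risk-neutral probability p = (e^0.0025 − 0.7788)/(1.2840 − 0.7788) = 0.2237/0.5052 = 0.4428
Terminal stock prices: S_u = 64.2, S_d = 38.94
Terminal payoffs (S − K): max(9.201, 0) = 9.201, max(-16.06, 0) = 0
Node 0 (S = 50): V_0 = e^(−0.0025)·[0.4428·9.2013 + 0.5572·0.0000] = 4.0639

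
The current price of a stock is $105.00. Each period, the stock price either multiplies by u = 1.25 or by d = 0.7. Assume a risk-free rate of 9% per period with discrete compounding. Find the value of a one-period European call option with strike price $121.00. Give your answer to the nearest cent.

$6.67

Risk-neutral probability p = (1 + 0.09 − 0.7)/(1.25 − 0.7) = 0.3900/0.5500 = 0.7091
Terminal stock prices: S_u = 131.2, S_d = 73.5
Terminal payoffs (S − K): max(10.25, 0) = 10.25, max(-47.5, 0) = 0
Node 0 (S = 105): V_0 = 1/1.09·[0.7091·10.2500 + 0.2909·0.0000] = 6.6681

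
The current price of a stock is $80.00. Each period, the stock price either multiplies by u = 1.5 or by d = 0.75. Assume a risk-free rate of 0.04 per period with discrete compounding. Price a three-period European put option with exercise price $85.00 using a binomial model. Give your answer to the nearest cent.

Risk-neutral probability p = (1 + 0.04 − 0.75)/(1.5 − 0.75) = 0.2900/0.7500 = 0.3867
Terminal stock prices: S_uuu = 270, S_uud = 135, S_udd = 67.5, S_ddd = 33.75
Terminal payoffs (K − S): max(-185, 0) = 0, max(-50, 0) = 0, max(17.5, 0) = 17.5, max(51.25, 0) = 51.25
Node uu (S = 180): V_uu = 1/1.04·[0.3867·0.0000 + 0.6133·0.0000] = 0.0000
Node ud (S = 90): V_ud = 1/1.04·[0.3867·0.0000 + 0.6133·17.5000] = 10.3205
Node dd (S = 45): V_dd = 1/1.04·[0.3867·17.5000 + 0.6133·51.2500] = 36.7308
Node u (S = 120): V_u = 1/1.04·[0.3867·0.0000 + 0.6133·10.3205] = 6.0865
Node d (S = 60): V_d = 1/1.04·[0.3867·10.3205 + 0.6133·36.7308] = 25.4988
Node 0 (S = 80): V_0 = 1/1.04·[0.3867·6.0865 + 0.6133·25.4988] = 17.3007

$17.30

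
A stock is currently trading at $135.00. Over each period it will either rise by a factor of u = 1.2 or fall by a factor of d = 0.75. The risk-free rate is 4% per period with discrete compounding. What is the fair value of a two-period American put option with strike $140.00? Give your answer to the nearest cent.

$17.17

Risk-neutral probability p = (1 + 0.04 − 0.75)/(1.2 − 0.75) = 0.2900/0.4500 = 0.6444
Terminal stock prices: S_uu = 194.4, S_ud = 121.5, S_dd = 75.94
Terminal payoffs (K − S): max(-54.4, 0) = 0, max(18.5, 0) = 18.5, max(64.06, 0) = 64.06
Node u (S = 162): continuation = 1/1.04·[0.6444·0.0000 + 0.3556·18.5000] = 6.3248; exercise value = 0.0000 ≤ continuation, so V_u = 6.3248
Node d (S = 101.2): continuation = 1/1.04·[0.6444·18.5000 + 0.3556·64.0625] = 33.3654; exercise value = 38.7500 > continuation, so V_d = 38.7500 (exercise)
Node 0 (S = 135): continuation = 1/1.04·[0.6444·6.3248 + 0.3556·38.7500] = 17.1671; exercise value = 5.0000 ≤ continuation, so V_0 = 17.1671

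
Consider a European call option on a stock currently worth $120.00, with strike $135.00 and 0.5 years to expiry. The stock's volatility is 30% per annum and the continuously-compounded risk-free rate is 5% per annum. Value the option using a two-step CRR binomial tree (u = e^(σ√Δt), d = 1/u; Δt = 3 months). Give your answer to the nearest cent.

$6.69

CRR parameters: u = e^(σ√Δt) = e^(0.3·√0.25) = 1.1618, d = 1/u = 0.8607
Per-period rate: rΔt = 0.05·0.25 = 0.0125, so R = e^0.0125 = 1.0126
Risk-neutral probability p = (e^0.0125 − 0.8607)/(1.1618 − 0.8607) = 0.1519/0.3011 = 0.5043
Terminal stock prices: S_uu = 162, S_ud = 120, S_dd = 88.9
Terminal payoffs (S − K): max(26.98, 0) = 26.98, max(-15, 0) = 0, max(-46.1, 0) = 0
Node u (S = 139.4): V_u = e^(−0.0125)·[0.5043·26.9831 + 0.4957·0.0000] = 13.4396
Node d (S = 103.3): V_d = e^(−0.0125)·[0.5043·0.0000 + 0.4957·0.0000] = 0.0000
Node 0 (S = 120): V_0 = e^(−0.0125)·[0.5043·13.4396 + 0.4957·0.0000] = 6.6940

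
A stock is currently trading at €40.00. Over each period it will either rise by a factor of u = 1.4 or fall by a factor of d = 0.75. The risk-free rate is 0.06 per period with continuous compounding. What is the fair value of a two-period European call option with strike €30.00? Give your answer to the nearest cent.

€15.19

Risk-neutral probability p = (e^0.06 − 0.75)/(1.4 − 0.75) = 0.3118/0.6500 = 0.4797
Terminal stock prices: S_uu = 78.4, S_ud = 42, S_dd = 22.5
Terminal payoffs (S − K): max(48.4, 0) = 48.4, max(12, 0) = 12, max(-7.5, 0) = 0
Node u (S = 56): V_u = e^(−0.06)·[0.4797·48.4000 + 0.5203·12.0000] = 27.7471
Node d (S = 30): V_d = e^(−0.06)·[0.4797·12.0000 + 0.5203·0.0000] = 5.4217
Node 0 (S = 40): V_0 = e^(−0.06)·[0.4797·27.7471 + 0.5203·5.4217] = 15.1928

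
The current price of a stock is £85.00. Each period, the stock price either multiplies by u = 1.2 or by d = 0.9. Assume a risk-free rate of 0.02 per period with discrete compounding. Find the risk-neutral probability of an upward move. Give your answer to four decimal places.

Risk-neutral probability p = (1 + 0.02 − 0.9)/(1.2 − 0.9) = 0.1200/0.3000 = 0.4000

p = 0.4000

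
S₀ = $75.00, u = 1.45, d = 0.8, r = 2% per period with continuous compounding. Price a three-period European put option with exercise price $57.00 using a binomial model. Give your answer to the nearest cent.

Risk-neutral probability p = (e^0.02 − 0.8)/(1.45 − 0.8) = 0.2202/0.6500 = 0.3388
Terminal stock prices: S_uuu = 228.6, S_uud = 126.2, S_udd = 69.6, S_ddd = 38.4
Terminal payoffs (K − S): max(-171.6, 0) = 0, max(-69.15, 0) = 0, max(-12.6, 0) = 0, max(18.6, 0) = 18.6
Node uu (S = 157.7): V_uu = e^(−0.02)·[0.3388·0.0000 + 0.6612·0.0000] = 0.0000
Node ud (S = 87): V_ud = e^(−0.02)·[0.3388·0.0000 + 0.6612·0.0000] = 0.0000
Node dd (S = 48): V_dd = e^(−0.02)·[0.3388·0.0000 + 0.6612·18.6000] = 12.0553
Node u (S = 108.8): V_u = e^(−0.02)·[0.3388·0.0000 + 0.6612·0.0000] = 0.0000
Node d (S = 60): V_d = e^(−0.02)·[0.3388·0.0000 + 0.6612·12.0553] = 7.8135
Node 0 (S = 75): V_0 = e^(−0.02)·[0.3388·0.0000 + 0.6612·7.8135] = 5.0642

$5.06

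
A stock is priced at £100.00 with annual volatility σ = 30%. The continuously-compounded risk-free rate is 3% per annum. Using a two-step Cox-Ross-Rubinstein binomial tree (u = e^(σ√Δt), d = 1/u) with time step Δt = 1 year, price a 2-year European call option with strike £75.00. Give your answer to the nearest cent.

£34.58

CRR parameters: u = e^(σ√Δt) = e^(0.3·√1) = 1.3499, d = 1/u = 0.7408
Per-period rate: rΔt = 0.03·1 = 0.03, so R = e^0.03 = 1.0305
Risk-neutral probability p = (e^0.03 − 0.7408)/(1.3499 − 0.7408) = 0.2896/0.6090 = 0.4756
Terminal stock prices: S_uu = 182.2, S_ud = 100, S_dd = 54.88
Terminal payoffs (S − K): max(107.2, 0) = 107.2, max(25, 0) = 25, max(-20.12, 0) = 0
Node u (S = 135): V_u = e^(−0.03)·[0.4756·107.2119 + 0.5244·25.0000] = 62.2025
Node d (S = 74.08): V_d = e^(−0.03)·[0.4756·25.0000 + 0.5244·0.0000] = 11.5377
Node 0 (S = 100): V_0 = e^(−0.03)·[0.4756·62.2025 + 0.5244·11.5377] = 34.5788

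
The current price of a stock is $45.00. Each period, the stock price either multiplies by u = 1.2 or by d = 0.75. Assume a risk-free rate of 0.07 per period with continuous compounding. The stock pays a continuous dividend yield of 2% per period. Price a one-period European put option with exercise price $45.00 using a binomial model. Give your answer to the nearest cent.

$3.47

Per-period risk-free factor R = e^0.07 = 1.0725; dividend-adjusted growth = e^(0.07−0.02) = 1.0513.
Risk-neutral probability p = (1.0513 − 0.75)/(1.2 − 0.75) = 0.3013/0.4500 = 0.6695
Terminal stock prices: S_u = 54, S_d = 33.75
Terminal payoffs (K − S): max(-9, 0) = 0, max(11.25, 0) = 11.25
Node 0 (S = 45): V_0 = e^(−0.07)·[0.6695·0.0000 + 0.3305·11.2500] = 3.4668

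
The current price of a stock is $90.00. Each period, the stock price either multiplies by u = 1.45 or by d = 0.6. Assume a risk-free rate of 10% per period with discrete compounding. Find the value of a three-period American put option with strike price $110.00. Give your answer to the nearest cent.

$27.31

Risk-neutral probability p = (1 + 0.1 − 0.6)/(1.45 − 0.6) = 0.5000/0.8500 = 0.5882
Terminal stock prices: S_uuu = 274.4, S_uud = 113.5, S_udd = 46.98, S_ddd = 19.44
Terminal payoffs (K − S): max(-164.4, 0) = 0, max(-3.535, 0) = 0, max(63.02, 0) = 63.02, max(90.56, 0) = 90.56
Node uu (S = 189.2): continuation = 1/1.1·[0.5882·0.0000 + 0.4118·0.0000] = 0.0000; exercise value = 0.0000 ≤ continuation, so V_uu = 0.0000
Node ud (S = 78.3): continuation = 1/1.1·[0.5882·0.0000 + 0.4118·63.0200] = 23.5904; exercise value = 31.7000 > continuation, so V_ud = 31.7000 (exercise)
Node dd (S = 32.4): continuation = 1/1.1·[0.5882·63.0200 + 0.4118·90.5600] = 67.6000; exercise value = 77.6000 > continuation, so V_dd = 77.6000 (exercise)
Node u (S = 130.5): continuation = 1/1.1·[0.5882·0.0000 + 0.4118·31.7000] = 11.8663; exercise value = 0.0000 ≤ continuation, so V_u = 11.8663
Node d (S = 54): continuation = 1/1.1·[0.5882·31.7000 + 0.4118·77.6000] = 46.0000; exercise value = 56.0000 > continuation, so V_d = 56.0000 (exercise)
Node 0 (S = 90): continuation = 1/1.1·[0.5882·11.8663 + 0.4118·56.0000] = 27.3082; exercise value = 20.0000 ≤ continuation, so V_0 = 27.3082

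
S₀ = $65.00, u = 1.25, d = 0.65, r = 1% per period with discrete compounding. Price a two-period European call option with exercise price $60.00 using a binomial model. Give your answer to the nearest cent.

Risk-neutral probability p = (1 + 0.01 − 0.65)/(1.25 − 0.65) = 0.3600/0.6000 = 0.6000
Terminal stock prices: S_uu = 101.6, S_ud = 52.81, S_dd = 27.46
Terminal payoffs (S − K): max(41.56, 0) = 41.56, max(-7.188, 0) = 0, max(-32.54, 0) = 0
Node u (S = 81.25): V_u = 1/1.01·[0.6000·41.5625 + 0.4000·0.0000] = 24.6906
Node d (S = 42.25): V_d = 1/1.01·[0.6000·0.0000 + 0.4000·0.0000] = 0.0000
Node 0 (S = 65): V_0 = 1/1.01·[0.6000·24.6906 + 0.4000·0.0000] = 14.6677

$14.67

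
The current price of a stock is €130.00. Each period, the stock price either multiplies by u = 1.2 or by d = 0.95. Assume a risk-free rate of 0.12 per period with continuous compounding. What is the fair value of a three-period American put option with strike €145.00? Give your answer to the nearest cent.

Risk-neutral probability p = (e^0.12 − 0.95)/(1.2 − 0.95) = 0.1775/0.2500 = 0.7100
Terminal stock prices: S_uuu = 224.6, S_uud = 177.8, S_udd = 140.8, S_ddd = 111.5
Terminal payoffs (K − S): max(-79.64, 0) = 0, max(-32.84, 0) = 0, max(4.21, 0) = 4.21, max(33.54, 0) = 33.54
Node uu (S = 187.2): continuation = e^(−0.12)·[0.7100·0.0000 + 0.2900·0.0000] = 0.0000; exercise value = 0.0000 ≤ continuation, so V_uu = 0.0000
Node ud (S = 148.2): continuation = e^(−0.12)·[0.7100·0.0000 + 0.2900·4.2100] = 1.0829; exercise value = 0.0000 ≤ continuation, so V_ud = 1.0829
Node dd (S = 117.3): continuation = e^(−0.12)·[0.7100·4.2100 + 0.2900·33.5413] = 11.2785; exercise value = 27.6750 > continuation, so V_dd = 27.6750 (exercise)
Node u (S = 156): continuation = e^(−0.12)·[0.7100·0.0000 + 0.2900·1.0829] = 0.2785; exercise value = 0.0000 ≤ continuation, so V_u = 0.2785
Node d (S = 123.5): continuation = e^(−0.12)·[0.7100·1.0829 + 0.2900·27.6750] = 7.8004; exercise value = 21.5000 > continuation, so V_d = 21.5000 (exercise)
Node 0 (S = 130): continuation = e^(−0.12)·[0.7100·0.2785 + 0.2900·21.5000] = 5.7056; exercise value = 15.0000 > continuation, so V_0 = 15.0000 (exercise)

€15.00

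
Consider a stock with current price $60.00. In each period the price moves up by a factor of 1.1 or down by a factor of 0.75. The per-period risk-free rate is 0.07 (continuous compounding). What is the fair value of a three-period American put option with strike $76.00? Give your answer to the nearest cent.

$16.00

Risk-neutral probability p = (e^0.07 − 0.75)/(1.1 − 0.75) = 0.3225/0.3500 = 0.9215
Terminal stock prices: S_uuu = 79.86, S_uud = 54.45, S_udd = 37.12, S_ddd = 25.31
Terminal payoffs (K − S): max(-3.86, 0) = 0, max(21.55, 0) = 21.55, max(38.88, 0) = 38.88, max(50.69, 0) = 50.69
Node uu (S = 72.6): continuation = e^(−0.07)·[0.9215·0.0000 + 0.0785·21.5500] = 1.5783; exercise value = 3.4000 > continuation, so V_uu = 3.4000 (exercise)
Node ud (S = 49.5): continuation = e^(−0.07)·[0.9215·21.5500 + 0.0785·38.8750] = 21.3619; exercise value = 26.5000 > continuation, so V_ud = 26.5000 (exercise)
Node dd (S = 33.75): continuation = e^(−0.07)·[0.9215·38.8750 + 0.0785·50.6875] = 37.1119; exercise value = 42.2500 > continuation, so V_dd = 42.2500 (exercise)
Node u (S = 66): continuation = e^(−0.07)·[0.9215·3.4000 + 0.0785·26.5000] = 4.8619; exercise value = 10.0000 > continuation, so V_u = 10.0000 (exercise)
Node d (S = 45): continuation = e^(−0.07)·[0.9215·26.5000 + 0.0785·42.2500] = 25.8619; exercise value = 31.0000 > continuation, so V_d = 31.0000 (exercise)
Node 0 (S = 60): continuation = e^(−0.07)·[0.9215·10.0000 + 0.0785·31.0000] = 10.8619; exercise value = 16.0000 > continuation, so V_0 = 16.0000 (exercise)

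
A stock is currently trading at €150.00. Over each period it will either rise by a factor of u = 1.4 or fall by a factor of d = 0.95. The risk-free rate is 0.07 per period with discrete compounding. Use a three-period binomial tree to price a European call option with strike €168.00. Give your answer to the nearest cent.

€25.54

Risk-neutral probability p = (1 + 0.07 − 0.95)/(1.4 − 0.95) = 0.1200/0.4500 = 0.2667
Terminal stock prices: S_uuu = 411.6, S_uud = 279.3, S_udd = 189.5, S_ddd = 128.6
Terminal payoffs (S − K): max(243.6, 0) = 243.6, max(111.3, 0) = 111.3, max(21.53, 0) = 21.53, max(-39.39, 0) = 0
Node uu (S = 294): V_uu = 1/1.07·[0.2667·243.6000 + 0.7333·111.3000] = 136.9907
Node ud (S = 199.5): V_ud = 1/1.07·[0.2667·111.3000 + 0.7333·21.5250] = 42.4907
Node dd (S = 135.4): V_dd = 1/1.07·[0.2667·21.5250 + 0.7333·0.0000] = 5.3645
Node u (S = 210): V_u = 1/1.07·[0.2667·136.9907 + 0.7333·42.4907] = 63.2623
Node d (S = 142.5): V_d = 1/1.07·[0.2667·42.4907 + 0.7333·5.3645] = 14.2662
Node 0 (S = 150): V_0 = 1/1.07·[0.2667·63.2623 + 0.7333·14.2662] = 25.5437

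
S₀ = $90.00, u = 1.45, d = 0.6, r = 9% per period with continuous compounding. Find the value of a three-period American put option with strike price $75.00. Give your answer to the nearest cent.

$10.59

Risk-neutral probability p = (e^0.09 − 0.6)/(1.45 − 0.6) = 0.4942/0.8500 = 0.5814
Terminal stock prices: S_uuu = 274.4, S_uud = 113.5, S_udd = 46.98, S_ddd = 19.44
Terminal payoffs (K − S): max(-199.4, 0) = 0, max(-38.53, 0) = 0, max(28.02, 0) = 28.02, max(55.56, 0) = 55.56
Node uu (S = 189.2): continuation = e^(−0.09)·[0.5814·0.0000 + 0.4186·0.0000] = 0.0000; exercise value = 0.0000 ≤ continuation, so V_uu = 0.0000
Node ud (S = 78.3): continuation = e^(−0.09)·[0.5814·0.0000 + 0.4186·28.0200] = 10.7201; exercise value = 0.0000 ≤ continuation, so V_ud = 10.7201
Node dd (S = 32.4): continuation = e^(−0.09)·[0.5814·28.0200 + 0.4186·55.5600] = 36.1448; exercise value = 42.6000 > continuation, so V_dd = 42.6000 (exercise)
Node u (S = 130.5): continuation = e^(−0.09)·[0.5814·0.0000 + 0.4186·10.7201] = 4.1014; exercise value = 0.0000 ≤ continuation, so V_u = 4.1014
Node d (S = 54): continuation = e^(−0.09)·[0.5814·10.7201 + 0.4186·42.6000] = 21.9943; exercise value = 21.0000 ≤ continuation, so V_d = 21.9943
Node 0 (S = 90): continuation = e^(−0.09)·[0.5814·4.1014 + 0.4186·21.9943] = 10.5940; exercise value = 0.0000 ≤ continuation, so V_0 = 10.5940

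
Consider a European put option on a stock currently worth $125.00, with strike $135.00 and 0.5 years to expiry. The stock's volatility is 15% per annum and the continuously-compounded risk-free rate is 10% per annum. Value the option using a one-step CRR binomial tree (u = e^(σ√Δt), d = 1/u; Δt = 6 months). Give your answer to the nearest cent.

CRR parameters: u = e^(σ√Δt) = e^(0.15·√0.5) = 1.1119, d = 1/u = 0.8994
Per-period rate: rΔt = 0.1·0.5 = 0.05, so R = e^0.05 = 1.0513
Risk-neutral probability p = (e^0.05 − 0.8994)/(1.1119 − 0.8994) = 0.1519/0.2125 = 0.7148
Terminal stock prices: S_u = 139, S_d = 112.4
Terminal payoffs (K − S): max(-3.987, 0) = 0, max(22.58, 0) = 22.58
Node 0 (S = 125): V_0 = e^(−0.05)·[0.7148·0.0000 + 0.2852·22.5793] = 6.1266

$6.13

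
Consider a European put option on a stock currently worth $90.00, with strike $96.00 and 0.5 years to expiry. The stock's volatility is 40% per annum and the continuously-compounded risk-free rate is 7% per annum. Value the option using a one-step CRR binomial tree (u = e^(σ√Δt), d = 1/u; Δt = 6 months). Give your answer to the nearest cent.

$13.82

CRR parameters: u = e^(σ√Δt) = e^(0.4·√0.5) = 1.3269, d = 1/u = 0.7536
Per-period rate: rΔt = 0.07·0.5 = 0.035, so R = e^0.035 = 1.0356
Risk-neutral probability p = (e^0.035 − 0.7536)/(1.3269 − 0.7536) = 0.2820/0.5733 = 0.4919
Terminal stock prices: S_u = 119.4, S_d = 67.83
Terminal payoffs (K − S): max(-23.42, 0) = 0, max(28.17, 0) = 28.17
Node 0 (S = 90): V_0 = e^(−0.035)·[0.4919·0.0000 + 0.5081·28.1726] = 13.8223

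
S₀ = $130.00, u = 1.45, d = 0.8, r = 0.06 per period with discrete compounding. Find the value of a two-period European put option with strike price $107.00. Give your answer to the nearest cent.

Risk-neutral probability p = (1 + 0.06 − 0.8)/(1.45 − 0.8) = 0.2600/0.6500 = 0.4000
Terminal stock prices: S_uu = 273.3, S_ud = 150.8, S_dd = 83.2
Terminal payoffs (K − S): max(-166.3, 0) = 0, max(-43.8, 0) = 0, max(23.8, 0) = 23.8
Node u (S = 188.5): V_u = 1/1.06·[0.4000·0.0000 + 0.6000·0.0000] = 0.0000
Node d (S = 104): V_d = 1/1.06·[0.4000·0.0000 + 0.6000·23.8000] = 13.4717
Node 0 (S = 130): V_0 = 1/1.06·[0.4000·0.0000 + 0.6000·13.4717] = 7.6255

$7.63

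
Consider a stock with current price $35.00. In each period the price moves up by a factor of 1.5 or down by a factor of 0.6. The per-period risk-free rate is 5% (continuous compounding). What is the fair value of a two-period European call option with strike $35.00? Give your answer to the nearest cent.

Risk-neutral probability p = (e^0.05 − 0.6)/(1.5 − 0.6) = 0.4513/0.9000 = 0.5014
Terminal stock prices: S_uu = 78.75, S_ud = 31.5, S_dd = 12.6
Terminal payoffs (S − K): max(43.75, 0) = 43.75, max(-3.5, 0) = 0, max(-22.4, 0) = 0
Node u (S = 52.5): V_u = e^(−0.05)·[0.5014·43.7500 + 0.4986·0.0000] = 20.8669
Node d (S = 21): V_d = e^(−0.05)·[0.5014·0.0000 + 0.4986·0.0000] = 0.0000
Node 0 (S = 35): V_0 = e^(−0.05)·[0.5014·20.8669 + 0.4986·0.0000] = 9.9526

$9.95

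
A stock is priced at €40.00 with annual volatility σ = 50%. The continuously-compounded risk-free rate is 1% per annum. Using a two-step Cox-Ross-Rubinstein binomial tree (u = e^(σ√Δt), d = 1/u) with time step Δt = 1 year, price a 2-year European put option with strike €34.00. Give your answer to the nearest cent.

CRR parameters: u = e^(σ√Δt) = e^(0.5·√1) = 1.6487, d = 1/u = 0.6065
Per-period rate: rΔt = 0.01·1 = 0.01, so R = e^0.01 = 1.0101
Risk-neutral probability p = (e^0.01 − 0.6065)/(1.6487 − 0.6065) = 0.4035/1.0422 = 0.3872
Terminal stock prices: S_uu = 108.7, S_ud = 40, S_dd = 14.72
Terminal payoffs (K − S): max(-74.73, 0) = 0, max(-6, 0) = 0, max(19.28, 0) = 19.28
Node u (S = 65.95): V_u = e^(−0.01)·[0.3872·0.0000 + 0.6128·0.0000] = 0.0000
Node d (S = 24.26): V_d = e^(−0.01)·[0.3872·0.0000 + 0.6128·19.2848] = 11.7005
Node 0 (S = 40): V_0 = e^(−0.01)·[0.3872·0.0000 + 0.6128·11.7005] = 7.0989

€7.10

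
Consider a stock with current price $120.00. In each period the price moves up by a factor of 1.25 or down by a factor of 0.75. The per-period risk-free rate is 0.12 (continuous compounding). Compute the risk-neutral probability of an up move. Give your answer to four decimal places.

Risk-neutral probability p = (e^0.12 − 0.75)/(1.25 − 0.75) = 0.3775/0.5000 = 0.7550

p = 0.7550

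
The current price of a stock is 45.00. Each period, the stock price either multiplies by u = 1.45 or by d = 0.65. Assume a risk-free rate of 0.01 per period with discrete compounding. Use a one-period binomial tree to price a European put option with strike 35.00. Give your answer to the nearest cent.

3.13

Risk-neutral probability p = (1 + 0.01 − 0.65)/(1.45 − 0.65) = 0.3600/0.8000 = 0.4500
Terminal stock prices: S_u = 65.25, S_d = 29.25
Terminal payoffs (K − S): max(-30.25, 0) = 0, max(5.75, 0) = 5.75
Node 0 (S = 45): V_0 = 1/1.01·[0.4500·0.0000 + 0.5500·5.7500] = 3.1312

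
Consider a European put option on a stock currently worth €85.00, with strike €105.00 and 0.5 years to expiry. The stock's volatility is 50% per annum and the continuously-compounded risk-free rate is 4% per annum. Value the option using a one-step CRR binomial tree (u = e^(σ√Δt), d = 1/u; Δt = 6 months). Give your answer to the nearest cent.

CRR parameters: u = e^(σ√Δt) = e^(0.5·√0.5) = 1.4241, d = 1/u = 0.7022
Per-period rate: rΔt = 0.04·0.5 = 0.02, so R = e^0.02 = 1.0202
Risk-neutral probability p = (e^0.02 − 0.7022)/(1.4241 − 0.7022) = 0.3180/0.7219 = 0.4405
Terminal stock prices: S_u = 121.1, S_d = 59.69
Terminal payoffs (K − S): max(-16.05, 0) = 0, max(45.31, 0) = 45.31
Node 0 (S = 85): V_0 = e^(−0.02)·[0.4405·0.0000 + 0.5595·45.3140] = 24.8510

€24.85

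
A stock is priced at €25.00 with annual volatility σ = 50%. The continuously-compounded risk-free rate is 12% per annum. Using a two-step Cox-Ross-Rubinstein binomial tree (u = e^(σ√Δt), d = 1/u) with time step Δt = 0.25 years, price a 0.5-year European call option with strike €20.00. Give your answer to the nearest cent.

€7.31

CRR parameters: u = e^(σ√Δt) = e^(0.5·√0.25) = 1.2840, d = 1/u = 0.7788
Per-period rate: rΔt = 0.12·0.25 = 0.03, so R = e^0.03 = 1.0305
Risk-neutral probability p = (e^0.03 − 0.7788)/(1.2840 − 0.7788) = 0.2517/0.5052 = 0.4981
Terminal stock prices: S_uu = 41.22, S_ud = 25, S_dd = 15.16
Terminal payoffs (S − K): max(21.22, 0) = 21.22, max(5, 0) = 5, max(-4.837, 0) = 0
Node u (S = 32.1): V_u = e^(−0.03)·[0.4981·21.2180 + 0.5019·5.0000] = 12.6917
Node d (S = 19.47): V_d = e^(−0.03)·[0.4981·5.0000 + 0.5019·0.0000] = 2.4169
Node 0 (S = 25): V_0 = e^(−0.03)·[0.4981·12.6917 + 0.5019·2.4169] = 7.3121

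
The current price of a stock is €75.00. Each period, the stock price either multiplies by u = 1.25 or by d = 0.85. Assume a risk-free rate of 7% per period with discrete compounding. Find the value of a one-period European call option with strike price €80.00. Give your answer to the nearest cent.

€7.07

Risk-neutral probability p = (1 + 0.07 − 0.85)/(1.25 − 0.85) = 0.2200/0.4000 = 0.5500
Terminal stock prices: S_u = 93.75, S_d = 63.75
Terminal payoffs (S − K): max(13.75, 0) = 13.75, max(-16.25, 0) = 0
Node 0 (S = 75): V_0 = 1/1.07·[0.5500·13.7500 + 0.4500·0.0000] = 7.0678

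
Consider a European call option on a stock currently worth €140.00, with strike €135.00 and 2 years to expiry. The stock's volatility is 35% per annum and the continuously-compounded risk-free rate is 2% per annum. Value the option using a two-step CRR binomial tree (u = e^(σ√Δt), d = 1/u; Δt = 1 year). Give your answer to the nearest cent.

CRR parameters: u = e^(σ√Δt) = e^(0.35·√1) = 1.4191, d = 1/u = 0.7047
Per-period rate: rΔt = 0.02·1 = 0.02, so R = e^0.02 = 1.0202
Risk-neutral probability p = (e^0.02 − 0.7047)/(1.4191 − 0.7047) = 0.3155/0.7144 = 0.4417
Terminal stock prices: S_uu = 281.9, S_ud = 140, S_dd = 69.52
Terminal payoffs (S − K): max(146.9, 0) = 146.9, max(5, 0) = 5, max(-65.48, 0) = 0
Node u (S = 198.7): V_u = e^(−0.02)·[0.4417·146.9254 + 0.5583·5.0000] = 66.3426
Node d (S = 98.66): V_d = e^(−0.02)·[0.4417·5.0000 + 0.5583·0.0000] = 2.1646
Node 0 (S = 140): V_0 = e^(−0.02)·[0.4417·66.3426 + 0.5583·2.1646] = 29.9054

€29.91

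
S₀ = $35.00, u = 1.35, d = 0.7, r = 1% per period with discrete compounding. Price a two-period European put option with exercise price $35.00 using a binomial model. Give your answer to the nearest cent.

Risk-neutral probability p = (1 + 0.01 − 0.7)/(1.35 − 0.7) = 0.3100/0.6500 = 0.4769
Terminal stock prices: S_uu = 63.79, S_ud = 33.07, S_dd = 17.15
Terminal payoffs (K − S): max(-28.79, 0) = 0, max(1.925, 0) = 1.925, max(17.85, 0) = 17.85
Node u (S = 47.25): V_u = 1/1.01·[0.4769·0.0000 + 0.5231·1.9250] = 0.9970
Node d (S = 24.5): V_d = 1/1.01·[0.4769·1.9250 + 0.5231·17.8500] = 10.1535
Node 0 (S = 35): V_0 = 1/1.01·[0.4769·0.9970 + 0.5231·10.1535] = 5.7292

$5.73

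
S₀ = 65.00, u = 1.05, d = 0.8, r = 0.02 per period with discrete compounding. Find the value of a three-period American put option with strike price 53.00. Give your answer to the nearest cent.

0.38

Risk-neutral probability p = (1 + 0.02 − 0.8)/(1.05 − 0.8) = 0.2200/0.2500 = 0.8800
Terminal stock prices: S_uuu = 75.25, S_uud = 57.33, S_udd = 43.68, S_ddd = 33.28
Terminal payoffs (K − S): max(-22.25, 0) = 0, max(-4.33, 0) = 0, max(9.32, 0) = 9.32, max(19.72, 0) = 19.72
Node uu (S = 71.66): continuation = 1/1.02·[0.8800·0.0000 + 0.1200·0.0000] = 0.0000; exercise value = 0.0000 ≤ continuation, so V_uu = 0.0000
Node ud (S = 54.6): continuation = 1/1.02·[0.8800·0.0000 + 0.1200·9.3200] = 1.0965; exercise value = 0.0000 ≤ continuation, so V_ud = 1.0965
Node dd (S = 41.6): continuation = 1/1.02·[0.8800·9.3200 + 0.1200·19.7200] = 10.3608; exercise value = 11.4000 > continuation, so V_dd = 11.4000 (exercise)
Node u (S = 68.25): continuation = 1/1.02·[0.8800·0.0000 + 0.1200·1.0965] = 0.1290; exercise value = 0.0000 ≤ continuation, so V_u = 0.1290
Node d (S = 52): continuation = 1/1.02·[0.8800·1.0965 + 0.1200·11.4000] = 2.2872; exercise value = 1.0000 ≤ continuation, so V_d = 2.2872
Node 0 (S = 65): continuation = 1/1.02·[0.8800·0.1290 + 0.1200·2.2872] = 0.3804; exercise value = 0.0000 ≤ continuation, so V_0 = 0.3804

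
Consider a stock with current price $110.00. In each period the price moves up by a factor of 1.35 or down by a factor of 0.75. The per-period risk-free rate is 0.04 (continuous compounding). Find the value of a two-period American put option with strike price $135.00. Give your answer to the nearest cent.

Risk-neutral probability p = (e^0.04 − 0.75)/(1.35 − 0.75) = 0.2908/0.6000 = 0.4847
Terminal stock prices: S_uu = 200.5, S_ud = 111.4, S_dd = 61.88
Terminal payoffs (K − S): max(-65.48, 0) = 0, max(23.62, 0) = 23.62, max(73.12, 0) = 73.12
Node u (S = 148.5): continuation = e^(−0.04)·[0.4847·0.0000 + 0.5153·23.6250] = 11.6970; exercise value = 0.0000 ≤ continuation, so V_u = 11.6970
Node d (S = 82.5): continuation = e^(−0.04)·[0.4847·23.6250 + 0.5153·73.1250] = 47.2066; exercise value = 52.5000 > continuation, so V_d = 52.5000 (exercise)
Node 0 (S = 110): continuation = e^(−0.04)·[0.4847·11.6970 + 0.5153·52.5000] = 31.4403; exercise value = 25.0000 ≤ continuation, so V_0 = 31.4403

$31.44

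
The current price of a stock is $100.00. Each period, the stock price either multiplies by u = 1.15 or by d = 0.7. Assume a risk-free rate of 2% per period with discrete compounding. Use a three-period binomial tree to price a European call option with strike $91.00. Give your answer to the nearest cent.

$21.35

Risk-neutral probability p = (1 + 0.02 − 0.7)/(1.15 − 0.7) = 0.3200/0.4500 = 0.7111
Terminal stock prices: S_uuu = 152.1, S_uud = 92.57, S_udd = 56.35, S_ddd = 34.3
Terminal payoffs (S − K): max(61.09, 0) = 61.09, max(1.575, 0) = 1.575, max(-34.65, 0) = 0, max(-56.7, 0) = 0
Node uu (S = 132.2): V_uu = 1/1.02·[0.7111·61.0875 + 0.2889·1.5750] = 43.0343
Node ud (S = 80.5): V_ud = 1/1.02·[0.7111·1.5750 + 0.2889·0.0000] = 1.0980
Node dd (S = 49): V_dd = 1/1.02·[0.7111·0.0000 + 0.2889·0.0000] = 0.0000
Node u (S = 115): V_u = 1/1.02·[0.7111·43.0343 + 0.2889·1.0980] = 30.3131
Node d (S = 70): V_d = 1/1.02·[0.7111·1.0980 + 0.2889·0.0000] = 0.7655
Node 0 (S = 100): V_0 = 1/1.02·[0.7111·30.3131 + 0.2889·0.7655] = 21.3501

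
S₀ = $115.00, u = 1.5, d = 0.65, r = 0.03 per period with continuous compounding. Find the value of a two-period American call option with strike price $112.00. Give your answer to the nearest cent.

Risk-neutral probability p = (e^0.03 − 0.65)/(1.5 − 0.65) = 0.3805/0.8500 = 0.4476
Terminal stock prices: S_uu = 258.8, S_ud = 112.1, S_dd = 48.59
Terminal payoffs (S − K): max(146.8, 0) = 146.8, max(0.125, 0) = 0.125, max(-63.41, 0) = 0
Node u (S = 172.5): continuation = e^(−0.03)·[0.4476·146.7500 + 0.5524·0.1250] = 63.8101; exercise value = 60.5000 ≤ continuation, so V_u = 63.8101
Node d (S = 74.75): continuation = e^(−0.03)·[0.4476·0.1250 + 0.5524·0.0000] = 0.0543; exercise value = 0.0000 ≤ continuation, so V_d = 0.0543
Node 0 (S = 115): continuation = e^(−0.03)·[0.4476·63.8101 + 0.5524·0.0543] = 27.7460; exercise value = 3.0000 ≤ continuation, so V_0 = 27.7460

$27.75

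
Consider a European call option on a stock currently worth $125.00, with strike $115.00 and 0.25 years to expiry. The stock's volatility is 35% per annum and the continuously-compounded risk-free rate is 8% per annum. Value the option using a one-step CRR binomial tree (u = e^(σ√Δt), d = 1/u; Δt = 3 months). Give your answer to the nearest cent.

CRR parameters: u = e^(σ√Δt) = e^(0.35·√0.25) = 1.1912, d = 1/u = 0.8395
Per-period rate: rΔt = 0.08·0.25 = 0.02, so R = e^0.02 = 1.0202
Risk-neutral probability p = (e^0.02 − 0.8395)/(1.1912 − 0.8395) = 0.1807/0.3518 = 0.5138
Terminal stock prices: S_u = 148.9, S_d = 104.9
Terminal payoffs (S − K): max(33.91, 0) = 33.91, max(-10.07, 0) = 0
Node 0 (S = 125): V_0 = e^(−0.02)·[0.5138·33.9058 + 0.4862·0.0000] = 17.0754

$17.08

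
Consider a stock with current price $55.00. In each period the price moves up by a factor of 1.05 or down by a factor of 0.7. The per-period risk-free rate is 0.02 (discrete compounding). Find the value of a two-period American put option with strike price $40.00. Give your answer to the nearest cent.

Risk-neutral probability p = (1 + 0.02 − 0.7)/(1.05 − 0.7) = 0.3200/0.3500 = 0.9143
Terminal stock prices: S_uu = 60.64, S_ud = 40.42, S_dd = 26.95
Terminal payoffs (K − S): max(-20.64, 0) = 0, max(-0.425, 0) = 0, max(13.05, 0) = 13.05
Node u (S = 57.75): continuation = 1/1.02·[0.9143·0.0000 + 0.0857·0.0000] = 0.0000; exercise value = 0.0000 ≤ continuation, so V_u = 0.0000
Node d (S = 38.5): continuation = 1/1.02·[0.9143·0.0000 + 0.0857·13.0500] = 1.0966; exercise value = 1.5000 > continuation, so V_d = 1.5000 (exercise)
Node 0 (S = 55): continuation = 1/1.02·[0.9143·0.0000 + 0.0857·1.5000] = 0.1261; exercise value = 0.0000 ≤ continuation, so V_0 = 0.1261

$0.13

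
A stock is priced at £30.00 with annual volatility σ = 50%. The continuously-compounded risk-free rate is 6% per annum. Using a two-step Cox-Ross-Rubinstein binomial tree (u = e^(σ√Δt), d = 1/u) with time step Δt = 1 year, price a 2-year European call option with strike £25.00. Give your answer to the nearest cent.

CRR parameters: u = e^(σ√Δt) = e^(0.5·√1) = 1.6487, d = 1/u = 0.6065
Per-period rate: rΔt = 0.06·1 = 0.06, so R = e^0.06 = 1.0618
Risk-neutral probability p = (e^0.06 − 0.6065)/(1.6487 − 0.6065) = 0.4553/1.0422 = 0.4369
Terminal stock prices: S_uu = 81.55, S_ud = 30, S_dd = 11.04
Terminal payoffs (S − K): max(56.55, 0) = 56.55, max(5, 0) = 5, max(-13.96, 0) = 0
Node u (S = 49.46): V_u = e^(−0.06)·[0.4369·56.5485 + 0.5631·5.0000] = 25.9175
Node d (S = 18.2): V_d = e^(−0.06)·[0.4369·5.0000 + 0.5631·0.0000] = 2.0572
Node 0 (S = 30): V_0 = e^(−0.06)·[0.4369·25.9175 + 0.5631·2.0572] = 11.7543

£11.75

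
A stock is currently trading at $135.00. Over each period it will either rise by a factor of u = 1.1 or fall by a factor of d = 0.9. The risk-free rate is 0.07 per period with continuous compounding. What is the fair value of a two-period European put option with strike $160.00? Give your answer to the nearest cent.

Risk-neutral probability p = (e^0.07 − 0.9)/(1.1 − 0.9) = 0.1725/0.2000 = 0.8625
Terminal stock prices: S_uu = 163.4, S_ud = 133.7, S_dd = 109.4
Terminal payoffs (K − S): max(-3.35, 0) = 0, max(26.35, 0) = 26.35, max(50.65, 0) = 50.65
Node u (S = 148.5): V_u = e^(−0.07)·[0.8625·0.0000 + 0.1375·26.3500] = 3.3772
Node d (S = 121.5): V_d = e^(−0.07)·[0.8625·26.3500 + 0.1375·50.6500] = 27.6830
Node 0 (S = 135): V_0 = e^(−0.07)·[0.8625·3.3772 + 0.1375·27.6830] = 6.2640

$6.26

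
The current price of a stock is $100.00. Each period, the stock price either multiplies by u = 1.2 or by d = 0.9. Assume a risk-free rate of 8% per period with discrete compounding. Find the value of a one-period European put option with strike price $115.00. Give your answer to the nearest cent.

Risk-neutral probability p = (1 + 0.08 − 0.9)/(1.2 − 0.9) = 0.1800/0.3000 = 0.6000
Terminal stock prices: S_u = 120, S_d = 90
Terminal payoffs (K − S): max(-5, 0) = 0, max(25, 0) = 25
Node 0 (S = 100): V_0 = 1/1.08·[0.6000·0.0000 + 0.4000·25.0000] = 9.2593

$9.26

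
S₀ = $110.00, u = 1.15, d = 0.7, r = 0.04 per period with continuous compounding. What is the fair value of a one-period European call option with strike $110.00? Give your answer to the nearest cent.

$12.01

Risk-neutral probability p = (e^0.04 − 0.7)/(1.15 − 0.7) = 0.3408/0.4500 = 0.7574
Terminal stock prices: S_u = 126.5, S_d = 77
Terminal payoffs (S − K): max(16.5, 0) = 16.5, max(-33, 0) = 0
Node 0 (S = 110): V_0 = e^(−0.04)·[0.7574·16.5000 + 0.2426·0.0000] = 12.0064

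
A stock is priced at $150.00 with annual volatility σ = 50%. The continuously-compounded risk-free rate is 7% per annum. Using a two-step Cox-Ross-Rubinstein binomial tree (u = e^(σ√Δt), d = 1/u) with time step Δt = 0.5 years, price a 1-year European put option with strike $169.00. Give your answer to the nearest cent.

CRR parameters: u = e^(σ√Δt) = e^(0.5·√0.5) = 1.4241, d = 1/u = 0.7022
Per-period rate: rΔt = 0.07·0.5 = 0.035, so R = e^0.035 = 1.0356
Risk-neutral probability p = (e^0.035 − 0.7022)/(1.4241 − 0.7022) = 0.3334/0.7219 = 0.4619
Terminal stock prices: S_uu = 304.2, S_ud = 150, S_dd = 73.96
Terminal payoffs (K − S): max(-135.2, 0) = 0, max(19, 0) = 19, max(95.04, 0) = 95.04
Node u (S = 213.6): V_u = e^(−0.035)·[0.4619·0.0000 + 0.5381·19.0000] = 9.8730
Node d (S = 105.3): V_d = e^(−0.035)·[0.4619·19.0000 + 0.5381·95.0397] = 57.8590
Node 0 (S = 150): V_0 = e^(−0.035)·[0.4619·9.8730 + 0.5381·57.8590] = 34.4684

$34.47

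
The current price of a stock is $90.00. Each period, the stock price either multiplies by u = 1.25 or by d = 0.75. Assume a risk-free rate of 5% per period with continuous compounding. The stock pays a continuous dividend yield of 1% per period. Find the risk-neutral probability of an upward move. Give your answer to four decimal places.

p = 0.5816

Per-period risk-free factor R = e^0.05 = 1.0513; dividend-adjusted growth = e^(0.05−0.01) = 1.0408.
Risk-neutral probability p = (1.0408 − 0.75)/(1.25 − 0.75) = 0.2908/0.5000 = 0.5816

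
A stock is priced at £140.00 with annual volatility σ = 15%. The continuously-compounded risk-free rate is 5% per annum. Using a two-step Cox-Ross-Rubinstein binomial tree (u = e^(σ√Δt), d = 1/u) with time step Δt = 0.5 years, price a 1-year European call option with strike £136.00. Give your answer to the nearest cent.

£14.23

CRR parameters: u = e^(σ√Δt) = e^(0.15·√0.5) = 1.1119, d = 1/u = 0.8994
Per-period rate: rΔt = 0.05·0.5 = 0.025, so R = e^0.025 = 1.0253
Risk-neutral probability p = (e^0.025 − 0.8994)/(1.1119 − 0.8994) = 0.1259/0.2125 = 0.5926
Terminal stock prices: S_uu = 173.1, S_ud = 140, S_dd = 113.2
Terminal payoffs (S − K): max(37.08, 0) = 37.08, max(4, 0) = 4, max(-22.76, 0) = 0
Node u (S = 155.7): V_u = e^(−0.025)·[0.5926·37.0836 + 0.4074·4.0000] = 23.0232
Node d (S = 125.9): V_d = e^(−0.025)·[0.5926·4.0000 + 0.4074·0.0000] = 2.3120
Node 0 (S = 140): V_0 = e^(−0.025)·[0.5926·23.0232 + 0.4074·2.3120] = 14.2258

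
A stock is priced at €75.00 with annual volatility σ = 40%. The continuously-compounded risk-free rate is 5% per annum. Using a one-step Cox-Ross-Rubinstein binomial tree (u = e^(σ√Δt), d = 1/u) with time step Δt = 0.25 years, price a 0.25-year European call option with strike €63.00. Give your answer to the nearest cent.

CRR parameters: u = e^(σ√Δt) = e^(0.4·√0.25) = 1.2214, d = 1/u = 0.8187
Per-period rate: rΔt = 0.05·0.25 = 0.0125, so R = e^0.0125 = 1.0126
Risk-neutral probability p = (e^0.0125 − 0.8187)/(1.2214 − 0.8187) = 0.1938/0.4027 = 0.4814
Terminal stock prices: S_u = 91.61, S_d = 61.4
Terminal payoffs (S − K): max(28.61, 0) = 28.61, max(-1.595, 0) = 0
Node 0 (S = 75): V_0 = e^(−0.0125)·[0.4814·28.6052 + 0.5186·0.0000] = 13.5996

€13.60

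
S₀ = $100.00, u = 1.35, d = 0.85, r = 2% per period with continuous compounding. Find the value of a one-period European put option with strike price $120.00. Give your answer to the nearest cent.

Risk-neutral probability p = (e^0.02 − 0.85)/(1.35 − 0.85) = 0.1702/0.5000 = 0.3404
Terminal stock prices: S_u = 135, S_d = 85
Terminal payoffs (K − S): max(-15, 0) = 0, max(35, 0) = 35
Node 0 (S = 100): V_0 = e^(−0.02)·[0.3404·0.0000 + 0.6596·35.0000] = 22.6288

$22.63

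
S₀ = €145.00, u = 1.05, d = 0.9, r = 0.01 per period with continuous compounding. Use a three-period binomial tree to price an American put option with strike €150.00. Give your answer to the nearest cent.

€8.48

Risk-neutral probability p = (e^0.01 − 0.9)/(1.05 − 0.9) = 0.1101/0.1500 = 0.7337
Terminal stock prices: S_uuu = 167.9, S_uud = 143.9, S_udd = 123.3, S_ddd = 105.7
Terminal payoffs (K − S): max(-17.86, 0) = 0, max(6.124, 0) = 6.124, max(26.68, 0) = 26.68, max(44.29, 0) = 44.29
Node uu (S = 159.9): continuation = e^(−0.01)·[0.7337·0.0000 + 0.2663·6.1237] = 1.6147; exercise value = 0.0000 ≤ continuation, so V_uu = 1.6147
Node ud (S = 137): continuation = e^(−0.01)·[0.7337·6.1237 + 0.2663·26.6775] = 11.4825; exercise value = 12.9750 > continuation, so V_ud = 12.9750 (exercise)
Node dd (S = 117.5): continuation = e^(−0.01)·[0.7337·26.6775 + 0.2663·44.2950] = 31.0575; exercise value = 32.5500 > continuation, so V_dd = 32.5500 (exercise)
Node u (S = 152.2): continuation = e^(−0.01)·[0.7337·1.6147 + 0.2663·12.9750] = 4.5942; exercise value = 0.0000 ≤ continuation, so V_u = 4.5942
Node d (S = 130.5): continuation = e^(−0.01)·[0.7337·12.9750 + 0.2663·32.5500] = 18.0075; exercise value = 19.5000 > continuation, so V_d = 19.5000 (exercise)
Node 0 (S = 145): continuation = e^(−0.01)·[0.7337·4.5942 + 0.2663·19.5000] = 8.4789; exercise value = 5.0000 ≤ continuation, so V_0 = 8.4789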